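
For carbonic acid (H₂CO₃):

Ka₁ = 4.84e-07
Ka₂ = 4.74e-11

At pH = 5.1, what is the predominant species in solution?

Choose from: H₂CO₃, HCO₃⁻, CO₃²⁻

pKa₁ = 6.32, pKa₂ = 10.32. For a polyprotic acid the predominant species crosses at each pKa: below pKa_n the protonated form dominates, above it the deprotonated form does. At pH = 5.1, the predominant species is H₂CO₃.

H₂CO₃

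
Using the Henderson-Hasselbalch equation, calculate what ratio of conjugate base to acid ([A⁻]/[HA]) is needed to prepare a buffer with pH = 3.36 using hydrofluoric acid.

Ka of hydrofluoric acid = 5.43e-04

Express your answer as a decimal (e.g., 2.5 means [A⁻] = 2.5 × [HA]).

pKa = -log(5.43e-04) = 3.2652. pH = pKa + log([A⁻]/[HA]), so log([A⁻]/[HA]) = pH − pKa = 3.36 − 3.2652 = 0.0948. [A⁻]/[HA] = 10^(0.0948) = 1.24

[A⁻]/[HA] = 1.24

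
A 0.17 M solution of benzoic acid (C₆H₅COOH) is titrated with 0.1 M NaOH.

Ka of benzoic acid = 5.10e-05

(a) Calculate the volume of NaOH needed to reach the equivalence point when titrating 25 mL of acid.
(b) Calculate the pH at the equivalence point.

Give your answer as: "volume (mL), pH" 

moles acid = 0.17 × 25/1000 = 0.00425 mol; V_base = moles/0.1 × 1000 = 42.5 mL. At equivalence only the conjugate base is present: [A⁻] = 0.00425/0.068 = 6.2963e-02 M. Kb = Kw/Ka = 1.96e-10; [OH⁻] = √(Kb × [A⁻]) = 3.5136e-06; pOH = 5.45; pH = 14 - pOH = 8.55.

V = 42.5 mL, pH = 8.55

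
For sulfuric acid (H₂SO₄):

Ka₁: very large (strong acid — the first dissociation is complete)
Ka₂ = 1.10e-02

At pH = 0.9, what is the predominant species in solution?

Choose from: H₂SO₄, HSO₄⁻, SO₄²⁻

The first dissociation is complete, so H₂SO₄ itself is never the predominant species in water; pKa₂ = -log(1.10e-02) = 1.96. For a polyprotic acid the predominant species crosses at each pKa: below pKa_n the protonated form dominates, above it the deprotonated form does. At pH = 0.9, the predominant species is HSO₄⁻.

HSO₄⁻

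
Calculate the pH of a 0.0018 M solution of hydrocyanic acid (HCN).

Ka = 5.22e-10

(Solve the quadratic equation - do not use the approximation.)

x² + Ka×x - Ka×C = 0. Using quadratic formula: [H⁺] = 9.6907e-07

pH = 6.01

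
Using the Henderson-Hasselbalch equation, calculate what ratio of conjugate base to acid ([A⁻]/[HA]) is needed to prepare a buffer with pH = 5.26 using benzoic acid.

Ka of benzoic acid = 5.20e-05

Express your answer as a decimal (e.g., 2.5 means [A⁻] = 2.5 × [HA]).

pKa = -log(5.20e-05) = 4.2840. pH = pKa + log([A⁻]/[HA]), so log([A⁻]/[HA]) = pH − pKa = 5.26 − 4.2840 = 0.9760. [A⁻]/[HA] = 10^(0.9760) = 9.46

[A⁻]/[HA] = 9.46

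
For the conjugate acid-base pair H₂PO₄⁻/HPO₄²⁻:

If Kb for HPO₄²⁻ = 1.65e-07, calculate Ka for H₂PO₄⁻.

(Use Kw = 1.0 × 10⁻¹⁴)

For a conjugate pair Ka × Kb = Kw, so Ka = Kw/Kb = 1.0 × 10⁻¹⁴ / 1.65e-07 = 6.06e-08.

K_a = 6.06e-08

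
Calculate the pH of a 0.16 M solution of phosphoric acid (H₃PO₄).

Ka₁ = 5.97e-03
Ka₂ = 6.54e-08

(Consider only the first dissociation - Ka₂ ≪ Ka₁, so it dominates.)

First dissociation dominates. From Ka₁ = [H⁺][HA⁻]/[H₂A], x² + Ka₁·x − Ka₁·C = 0 with C = 0.16 M and Ka₁ = 5.97e-03. Solving: [H⁺] = (−Ka₁ + √(Ka₁² + 4·Ka₁·C)) / 2 = 2.8065e-02 M. pH = -log(2.8065e-02) = 1.55.

pH = 1.55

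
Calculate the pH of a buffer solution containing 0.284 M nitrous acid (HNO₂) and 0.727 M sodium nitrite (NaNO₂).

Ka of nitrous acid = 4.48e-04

pKa = -log(4.48e-04) = 3.35. pH = pKa + log([A⁻]/[HA]) = 3.35 + log(0.727/0.284)

pH = 3.76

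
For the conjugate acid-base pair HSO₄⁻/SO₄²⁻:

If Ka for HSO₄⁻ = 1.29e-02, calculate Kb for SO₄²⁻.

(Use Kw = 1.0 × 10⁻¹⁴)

For a conjugate pair Ka × Kb = Kw, so Kb = Kw/Ka = 1.0 × 10⁻¹⁴ / 1.29e-02 = 7.75e-13.

K_b = 7.75e-13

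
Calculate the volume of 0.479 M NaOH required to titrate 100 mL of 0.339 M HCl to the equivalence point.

At equivalence: moles acid = moles base. moles HCl = 0.339 × 100/1000 = 0.0339 mol. V_base = moles / 0.479 × 1000 = 70.8 mL.

V_{base} = 70.8 mL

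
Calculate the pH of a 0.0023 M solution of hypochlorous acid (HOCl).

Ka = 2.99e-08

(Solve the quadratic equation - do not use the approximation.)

x² + Ka×x - Ka×C = 0. Using quadratic formula: [H⁺] = 8.2778e-06

pH = 5.08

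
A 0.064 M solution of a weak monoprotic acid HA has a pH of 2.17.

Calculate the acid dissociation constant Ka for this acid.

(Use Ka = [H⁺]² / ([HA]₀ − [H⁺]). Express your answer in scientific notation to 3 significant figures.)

[H⁺] = 10^(−pH) = 10^(−2.17) = 6.761e-03 M. For HA ⇌ H⁺ + A⁻, Ka = [H⁺][A⁻]/[HA] = [H⁺]² / ([HA]₀ − [H⁺]) = (6.761e-03)² / (0.064 − 6.761e-03) = 7.99e-04.

K_a = 7.99e-04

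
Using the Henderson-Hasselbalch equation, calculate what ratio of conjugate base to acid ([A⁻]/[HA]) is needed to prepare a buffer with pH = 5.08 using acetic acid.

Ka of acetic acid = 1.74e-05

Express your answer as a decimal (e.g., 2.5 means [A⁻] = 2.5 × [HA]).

pKa = -log(1.74e-05) = 4.7595. pH = pKa + log([A⁻]/[HA]), so log([A⁻]/[HA]) = pH − pKa = 5.08 − 4.7595 = 0.3205. [A⁻]/[HA] = 10^(0.3205) = 2.09

[A⁻]/[HA] = 2.09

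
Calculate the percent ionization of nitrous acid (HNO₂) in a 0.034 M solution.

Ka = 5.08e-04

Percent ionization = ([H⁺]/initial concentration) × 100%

Using Ka equilibrium: x² + Ka×x - Ka×C = 0. Solving: [H⁺] = 3.9097e-03. Percent = (3.9097e-03/0.034) × 100

Percent ionization = 11.5%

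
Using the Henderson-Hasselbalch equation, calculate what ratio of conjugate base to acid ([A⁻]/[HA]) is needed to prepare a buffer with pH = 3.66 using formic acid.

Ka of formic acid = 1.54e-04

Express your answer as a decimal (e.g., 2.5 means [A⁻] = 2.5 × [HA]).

pKa = -log(1.54e-04) = 3.8125. pH = pKa + log([A⁻]/[HA]), so log([A⁻]/[HA]) = pH − pKa = 3.66 − 3.8125 = -0.1525. [A⁻]/[HA] = 10^(-0.1525) = 0.704

[A⁻]/[HA] = 0.704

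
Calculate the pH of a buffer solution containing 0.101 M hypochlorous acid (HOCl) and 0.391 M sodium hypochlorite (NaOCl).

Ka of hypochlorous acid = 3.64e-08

pKa = -log(3.64e-08) = 7.44. pH = pKa + log([A⁻]/[HA]) = 7.44 + log(0.391/0.101)

pH = 8.03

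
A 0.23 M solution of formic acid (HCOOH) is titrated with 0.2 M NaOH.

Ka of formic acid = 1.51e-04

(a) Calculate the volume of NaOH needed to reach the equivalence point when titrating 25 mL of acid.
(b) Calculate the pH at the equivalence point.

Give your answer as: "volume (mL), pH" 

moles acid = 0.23 × 25/1000 = 0.00575 mol; V_base = moles/0.2 × 1000 = 28.7 mL. At equivalence only the conjugate base is present: [A⁻] = 0.00575/0.054 = 1.0698e-01 M. Kb = Kw/Ka = 6.62e-11; [OH⁻] = √(Kb × [A⁻]) = 2.6617e-06; pOH = 5.57; pH = 14 - pOH = 8.43.

V = 28.7 mL, pH = 8.43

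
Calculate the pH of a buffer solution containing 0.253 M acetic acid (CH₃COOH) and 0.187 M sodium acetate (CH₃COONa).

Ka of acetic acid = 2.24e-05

pKa = -log(2.24e-05) = 4.65. pH = pKa + log([A⁻]/[HA]) = 4.65 + log(0.187/0.253)

pH = 4.52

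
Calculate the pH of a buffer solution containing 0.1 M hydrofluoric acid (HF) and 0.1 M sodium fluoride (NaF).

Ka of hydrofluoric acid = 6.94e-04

pKa = -log(6.94e-04) = 3.16. pH = pKa + log([A⁻]/[HA]) = 3.16 + log(0.1/0.1)

pH = 3.16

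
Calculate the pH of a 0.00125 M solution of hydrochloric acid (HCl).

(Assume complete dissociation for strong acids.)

[H⁺] = 0.00125 M for strong acid. pH = -log[H⁺] = -log(0.00125)

pH = 2.90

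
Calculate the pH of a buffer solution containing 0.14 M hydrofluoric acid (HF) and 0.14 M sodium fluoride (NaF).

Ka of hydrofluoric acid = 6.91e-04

pKa = -log(6.91e-04) = 3.16. pH = pKa + log([A⁻]/[HA]) = 3.16 + log(0.14/0.14)

pH = 3.16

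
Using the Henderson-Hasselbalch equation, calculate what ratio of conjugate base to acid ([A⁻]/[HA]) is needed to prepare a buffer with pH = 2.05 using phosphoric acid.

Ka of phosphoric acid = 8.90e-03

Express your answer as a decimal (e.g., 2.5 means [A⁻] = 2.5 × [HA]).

pKa = -log(8.90e-03) = 2.0506. pH = pKa + log([A⁻]/[HA]), so log([A⁻]/[HA]) = pH − pKa = 2.05 − 2.0506 = -0.0006. [A⁻]/[HA] = 10^(-0.0006) = 0.999

[A⁻]/[HA] = 0.999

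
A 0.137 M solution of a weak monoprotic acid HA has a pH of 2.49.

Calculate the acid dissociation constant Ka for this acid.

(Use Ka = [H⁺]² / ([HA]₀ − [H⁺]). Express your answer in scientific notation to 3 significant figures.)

[H⁺] = 10^(−pH) = 10^(−2.49) = 3.236e-03 M. For HA ⇌ H⁺ + A⁻, Ka = [H⁺][A⁻]/[HA] = [H⁺]² / ([HA]₀ − [H⁺]) = (3.236e-03)² / (0.137 − 3.236e-03) = 7.83e-05.

K_a = 7.83e-05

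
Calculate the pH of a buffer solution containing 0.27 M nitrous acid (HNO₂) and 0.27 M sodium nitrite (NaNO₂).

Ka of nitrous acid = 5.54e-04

pKa = -log(5.54e-04) = 3.26. pH = pKa + log([A⁻]/[HA]) = 3.26 + log(0.27/0.27)

pH = 3.26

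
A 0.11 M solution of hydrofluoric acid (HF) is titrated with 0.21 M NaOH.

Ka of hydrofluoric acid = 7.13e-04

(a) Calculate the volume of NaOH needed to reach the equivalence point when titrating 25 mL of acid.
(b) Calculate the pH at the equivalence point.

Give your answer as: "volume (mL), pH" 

moles acid = 0.11 × 25/1000 = 0.00275 mol; V_base = moles/0.21 × 1000 = 13.1 mL. At equivalence only the conjugate base is present: [A⁻] = 0.00275/0.038 = 7.2188e-02 M. Kb = Kw/Ka = 1.40e-11; [OH⁻] = √(Kb × [A⁻]) = 1.0062e-06; pOH = 6.00; pH = 14 - pOH = 8.00.

V = 13.1 mL, pH = 8.00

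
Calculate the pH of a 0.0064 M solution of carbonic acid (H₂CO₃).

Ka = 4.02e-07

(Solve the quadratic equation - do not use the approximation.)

x² + Ka×x - Ka×C = 0. Using quadratic formula: [H⁺] = 5.0522e-05

pH = 4.30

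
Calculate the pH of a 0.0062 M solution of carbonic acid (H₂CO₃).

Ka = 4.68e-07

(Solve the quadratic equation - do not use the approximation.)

x² + Ka×x - Ka×C = 0. Using quadratic formula: [H⁺] = 5.3633e-05

pH = 4.27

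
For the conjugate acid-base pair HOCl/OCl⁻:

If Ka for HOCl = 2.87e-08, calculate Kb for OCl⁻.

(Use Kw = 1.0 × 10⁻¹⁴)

For a conjugate pair Ka × Kb = Kw, so Kb = Kw/Ka = 1.0 × 10⁻¹⁴ / 2.87e-08 = 3.48e-07.

K_b = 3.48e-07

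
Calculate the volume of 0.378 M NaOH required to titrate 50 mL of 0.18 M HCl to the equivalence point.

At equivalence: moles acid = moles base. moles HCl = 0.18 × 50/1000 = 0.009 mol. V_base = moles / 0.378 × 1000 = 23.8 mL.

V_{base} = 23.8 mL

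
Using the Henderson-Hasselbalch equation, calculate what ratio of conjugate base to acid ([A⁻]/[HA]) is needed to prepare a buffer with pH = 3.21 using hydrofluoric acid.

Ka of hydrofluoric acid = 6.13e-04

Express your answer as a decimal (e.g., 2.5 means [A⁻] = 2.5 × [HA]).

pKa = -log(6.13e-04) = 3.2125. pH = pKa + log([A⁻]/[HA]), so log([A⁻]/[HA]) = pH − pKa = 3.21 − 3.2125 = -0.0025. [A⁻]/[HA] = 10^(-0.0025) = 0.994

[A⁻]/[HA] = 0.994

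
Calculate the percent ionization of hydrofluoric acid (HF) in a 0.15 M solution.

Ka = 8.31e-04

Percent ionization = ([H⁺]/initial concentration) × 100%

Using Ka equilibrium: x² + Ka×x - Ka×C = 0. Solving: [H⁺] = 1.0757e-02. Percent = (1.0757e-02/0.15) × 100

Percent ionization = 7.17%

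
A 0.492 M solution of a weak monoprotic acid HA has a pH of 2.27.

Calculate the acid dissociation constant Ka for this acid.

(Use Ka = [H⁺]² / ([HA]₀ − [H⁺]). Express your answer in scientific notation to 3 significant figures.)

[H⁺] = 10^(−pH) = 10^(−2.27) = 5.370e-03 M. For HA ⇌ H⁺ + A⁻, Ka = [H⁺][A⁻]/[HA] = [H⁺]² / ([HA]₀ − [H⁺]) = (5.370e-03)² / (0.492 − 5.370e-03) = 5.93e-05.

K_a = 5.93e-05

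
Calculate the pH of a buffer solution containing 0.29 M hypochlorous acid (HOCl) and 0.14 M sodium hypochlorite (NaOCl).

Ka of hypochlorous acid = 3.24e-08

pKa = -log(3.24e-08) = 7.49. pH = pKa + log([A⁻]/[HA]) = 7.49 + log(0.14/0.29)

pH = 7.17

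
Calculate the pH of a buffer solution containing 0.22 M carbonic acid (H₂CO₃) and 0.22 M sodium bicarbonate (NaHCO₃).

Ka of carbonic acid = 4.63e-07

pKa = -log(4.63e-07) = 6.33. pH = pKa + log([A⁻]/[HA]) = 6.33 + log(0.22/0.22)

pH = 6.33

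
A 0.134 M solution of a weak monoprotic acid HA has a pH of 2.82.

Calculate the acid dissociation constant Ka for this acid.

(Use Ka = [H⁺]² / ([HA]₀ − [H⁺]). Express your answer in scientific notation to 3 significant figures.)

[H⁺] = 10^(−pH) = 10^(−2.82) = 1.514e-03 M. For HA ⇌ H⁺ + A⁻, Ka = [H⁺][A⁻]/[HA] = [H⁺]² / ([HA]₀ − [H⁺]) = (1.514e-03)² / (0.134 − 1.514e-03) = 1.73e-05.

K_a = 1.73e-05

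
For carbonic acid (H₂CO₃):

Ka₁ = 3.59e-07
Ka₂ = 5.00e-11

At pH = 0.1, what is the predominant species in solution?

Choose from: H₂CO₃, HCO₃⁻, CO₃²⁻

pKa₁ = 6.44, pKa₂ = 10.30. For a polyprotic acid the predominant species crosses at each pKa: below pKa_n the protonated form dominates, above it the deprotonated form does. At pH = 0.1, the predominant species is H₂CO₃.

H₂CO₃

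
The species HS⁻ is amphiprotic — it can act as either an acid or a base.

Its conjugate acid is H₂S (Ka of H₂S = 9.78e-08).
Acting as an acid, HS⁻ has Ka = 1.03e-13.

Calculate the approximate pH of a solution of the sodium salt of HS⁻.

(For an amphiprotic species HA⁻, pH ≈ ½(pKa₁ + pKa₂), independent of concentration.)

pKa₁ = -log(9.78e-08) = 7.01; pKa₂ = -log(1.03e-13) = 12.99. For an amphiprotic species, pH ≈ ½(pKa₁ + pKa₂) = ½(7.01 + 12.99) = 10.00.

pH = 10.00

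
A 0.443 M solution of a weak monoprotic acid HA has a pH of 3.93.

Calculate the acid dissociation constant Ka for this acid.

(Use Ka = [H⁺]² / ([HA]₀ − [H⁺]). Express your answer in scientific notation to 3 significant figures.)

[H⁺] = 10^(−pH) = 10^(−3.93) = 1.175e-04 M. For HA ⇌ H⁺ + A⁻, Ka = [H⁺][A⁻]/[HA] = [H⁺]² / ([HA]₀ − [H⁺]) = (1.175e-04)² / (0.443 − 1.175e-04) = 3.12e-08.

K_a = 3.12e-08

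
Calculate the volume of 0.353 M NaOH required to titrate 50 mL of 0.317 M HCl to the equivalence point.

At equivalence: moles acid = moles base. moles HCl = 0.317 × 50/1000 = 0.01585 mol. V_base = moles / 0.353 × 1000 = 44.9 mL.

V_{base} = 44.9 mL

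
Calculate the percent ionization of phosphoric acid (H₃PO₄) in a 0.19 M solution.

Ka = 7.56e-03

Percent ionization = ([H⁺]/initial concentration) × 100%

Using Ka equilibrium: x² + Ka×x - Ka×C = 0. Solving: [H⁺] = 3.4308e-02. Percent = (3.4308e-02/0.19) × 100

Percent ionization = 18.1%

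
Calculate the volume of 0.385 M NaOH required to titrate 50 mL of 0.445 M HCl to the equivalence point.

At equivalence: moles acid = moles base. moles HCl = 0.445 × 50/1000 = 0.02225 mol. V_base = moles / 0.385 × 1000 = 57.8 mL.

V_{base} = 57.8 mL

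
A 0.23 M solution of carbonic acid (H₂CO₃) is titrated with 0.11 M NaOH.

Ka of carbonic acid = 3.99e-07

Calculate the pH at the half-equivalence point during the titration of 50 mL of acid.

At half-equivalence [HA] = [A⁻], so Henderson-Hasselbalch gives pH = pKa = -log(3.99e-07) = 6.40.

pH = pKa = 6.40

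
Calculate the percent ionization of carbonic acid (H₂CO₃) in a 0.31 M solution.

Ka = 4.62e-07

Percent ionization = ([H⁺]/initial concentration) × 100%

Using Ka equilibrium: x² + Ka×x - Ka×C = 0. Solving: [H⁺] = 3.7821e-04. Percent = (3.7821e-04/0.31) × 100

Percent ionization = 0.122%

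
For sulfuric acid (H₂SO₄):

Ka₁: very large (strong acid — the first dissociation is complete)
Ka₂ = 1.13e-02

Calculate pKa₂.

pKa₂ = -log(Ka₂) = -log(1.13e-02) = 1.95.

pK_{a2} = 1.95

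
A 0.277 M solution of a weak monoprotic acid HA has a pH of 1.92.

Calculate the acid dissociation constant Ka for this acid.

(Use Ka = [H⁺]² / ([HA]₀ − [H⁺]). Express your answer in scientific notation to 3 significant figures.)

[H⁺] = 10^(−pH) = 10^(−1.92) = 1.202e-02 M. For HA ⇌ H⁺ + A⁻, Ka = [H⁺][A⁻]/[HA] = [H⁺]² / ([HA]₀ − [H⁺]) = (1.202e-02)² / (0.277 − 1.202e-02) = 5.45e-04.

K_a = 5.45e-04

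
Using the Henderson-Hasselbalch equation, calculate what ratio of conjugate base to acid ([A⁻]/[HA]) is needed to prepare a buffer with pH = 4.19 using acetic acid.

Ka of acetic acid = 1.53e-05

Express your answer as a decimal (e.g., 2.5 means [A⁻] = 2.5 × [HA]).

pKa = -log(1.53e-05) = 4.8153. pH = pKa + log([A⁻]/[HA]), so log([A⁻]/[HA]) = pH − pKa = 4.19 − 4.8153 = -0.6253. [A⁻]/[HA] = 10^(-0.6253) = 0.237

[A⁻]/[HA] = 0.237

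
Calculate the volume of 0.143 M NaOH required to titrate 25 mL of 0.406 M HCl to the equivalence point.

At equivalence: moles acid = moles base. moles HCl = 0.406 × 25/1000 = 0.01015 mol. V_base = moles / 0.143 × 1000 = 71.0 mL.

V_{base} = 71.0 mL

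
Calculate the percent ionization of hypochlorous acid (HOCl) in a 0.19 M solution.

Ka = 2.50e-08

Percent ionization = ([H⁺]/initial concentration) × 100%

Using Ka equilibrium: x² + Ka×x - Ka×C = 0. Solving: [H⁺] = 6.8908e-05. Percent = (6.8908e-05/0.19) × 100

Percent ionization = 0.0363%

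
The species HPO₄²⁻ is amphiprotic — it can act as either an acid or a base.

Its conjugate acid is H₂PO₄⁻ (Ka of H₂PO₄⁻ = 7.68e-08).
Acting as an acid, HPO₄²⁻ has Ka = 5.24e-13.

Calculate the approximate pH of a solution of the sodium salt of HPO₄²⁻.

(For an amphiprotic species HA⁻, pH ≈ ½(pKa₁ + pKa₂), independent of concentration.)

pKa₁ = -log(7.68e-08) = 7.11; pKa₂ = -log(5.24e-13) = 12.28. For an amphiprotic species, pH ≈ ½(pKa₁ + pKa₂) = ½(7.11 + 12.28) = 9.70.

pH = 9.70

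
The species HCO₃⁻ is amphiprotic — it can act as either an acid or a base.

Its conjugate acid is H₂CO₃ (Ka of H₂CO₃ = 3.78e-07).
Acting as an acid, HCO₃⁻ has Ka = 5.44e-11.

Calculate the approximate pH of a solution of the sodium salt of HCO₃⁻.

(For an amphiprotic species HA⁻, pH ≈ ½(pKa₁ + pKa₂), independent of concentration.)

pKa₁ = -log(3.78e-07) = 6.42; pKa₂ = -log(5.44e-11) = 10.26. For an amphiprotic species, pH ≈ ½(pKa₁ + pKa₂) = ½(6.42 + 10.26) = 8.34.

pH = 8.34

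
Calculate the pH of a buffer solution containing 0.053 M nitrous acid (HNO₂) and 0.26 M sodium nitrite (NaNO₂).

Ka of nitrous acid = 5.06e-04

pKa = -log(5.06e-04) = 3.30. pH = pKa + log([A⁻]/[HA]) = 3.30 + log(0.26/0.053)

pH = 3.99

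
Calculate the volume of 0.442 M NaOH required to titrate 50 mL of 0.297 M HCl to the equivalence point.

At equivalence: moles acid = moles base. moles HCl = 0.297 × 50/1000 = 0.01485 mol. V_base = moles / 0.442 × 1000 = 33.6 mL.

V_{base} = 33.6 mL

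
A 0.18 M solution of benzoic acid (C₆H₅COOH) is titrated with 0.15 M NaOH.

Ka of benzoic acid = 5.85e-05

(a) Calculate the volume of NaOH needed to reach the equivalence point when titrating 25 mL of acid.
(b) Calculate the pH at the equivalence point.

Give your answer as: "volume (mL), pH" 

moles acid = 0.18 × 25/1000 = 0.0045 mol; V_base = moles/0.15 × 1000 = 30.0 mL. At equivalence only the conjugate base is present: [A⁻] = 0.0045/0.055 = 8.1818e-02 M. Kb = Kw/Ka = 1.71e-10; [OH⁻] = √(Kb × [A⁻]) = 3.7398e-06; pOH = 5.43; pH = 14 - pOH = 8.57.

V = 30.0 mL, pH = 8.57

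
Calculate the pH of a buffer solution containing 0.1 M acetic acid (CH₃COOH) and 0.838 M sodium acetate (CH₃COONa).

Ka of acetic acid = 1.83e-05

pKa = -log(1.83e-05) = 4.74. pH = pKa + log([A⁻]/[HA]) = 4.74 + log(0.838/0.1)

pH = 5.66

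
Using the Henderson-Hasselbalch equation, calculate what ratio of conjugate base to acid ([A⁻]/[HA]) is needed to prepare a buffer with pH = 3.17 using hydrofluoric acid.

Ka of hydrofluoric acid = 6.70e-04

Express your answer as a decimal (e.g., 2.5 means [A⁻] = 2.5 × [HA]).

pKa = -log(6.70e-04) = 3.1739. pH = pKa + log([A⁻]/[HA]), so log([A⁻]/[HA]) = pH − pKa = 3.17 − 3.1739 = -0.0039. [A⁻]/[HA] = 10^(-0.0039) = 0.991

[A⁻]/[HA] = 0.991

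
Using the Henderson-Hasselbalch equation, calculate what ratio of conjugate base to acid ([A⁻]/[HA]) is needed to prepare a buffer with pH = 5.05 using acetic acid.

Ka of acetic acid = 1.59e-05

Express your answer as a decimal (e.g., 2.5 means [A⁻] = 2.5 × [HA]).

pKa = -log(1.59e-05) = 4.7986. pH = pKa + log([A⁻]/[HA]), so log([A⁻]/[HA]) = pH − pKa = 5.05 − 4.7986 = 0.2514. [A⁻]/[HA] = 10^(0.2514) = 1.78

[A⁻]/[HA] = 1.78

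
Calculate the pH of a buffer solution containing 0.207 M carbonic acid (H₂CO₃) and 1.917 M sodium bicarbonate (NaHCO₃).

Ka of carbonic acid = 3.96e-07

pKa = -log(3.96e-07) = 6.40. pH = pKa + log([A⁻]/[HA]) = 6.40 + log(1.917/0.207)

pH = 7.37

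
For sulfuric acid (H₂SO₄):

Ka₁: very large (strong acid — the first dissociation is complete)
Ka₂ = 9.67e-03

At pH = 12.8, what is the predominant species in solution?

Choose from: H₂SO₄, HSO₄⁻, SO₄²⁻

The first dissociation is complete, so H₂SO₄ itself is never the predominant species in water; pKa₂ = -log(9.67e-03) = 2.01. For a polyprotic acid the predominant species crosses at each pKa: below pKa_n the protonated form dominates, above it the deprotonated form does. At pH = 12.8, the predominant species is SO₄²⁻.

SO₄²⁻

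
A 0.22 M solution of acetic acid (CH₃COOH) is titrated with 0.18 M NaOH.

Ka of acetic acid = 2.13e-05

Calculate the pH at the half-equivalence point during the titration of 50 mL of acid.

At half-equivalence [HA] = [A⁻], so Henderson-Hasselbalch gives pH = pKa = -log(2.13e-05) = 4.67.

pH = pKa = 4.67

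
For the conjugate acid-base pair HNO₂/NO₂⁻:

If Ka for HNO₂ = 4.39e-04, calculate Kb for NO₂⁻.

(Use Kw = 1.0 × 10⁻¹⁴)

For a conjugate pair Ka × Kb = Kw, so Kb = Kw/Ka = 1.0 × 10⁻¹⁴ / 4.39e-04 = 2.28e-11.

K_b = 2.28e-11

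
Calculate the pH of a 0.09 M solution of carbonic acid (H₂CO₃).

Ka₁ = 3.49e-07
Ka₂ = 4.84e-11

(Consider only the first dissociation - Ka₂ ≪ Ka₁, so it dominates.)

First dissociation dominates. From Ka₁ = [H⁺][HA⁻]/[H₂A], x² + Ka₁·x − Ka₁·C = 0 with C = 0.09 M and Ka₁ = 3.49e-07. Solving: [H⁺] = (−Ka₁ + √(Ka₁² + 4·Ka₁·C)) / 2 = 1.7705e-04 M. pH = -log(1.7705e-04) = 3.75.

pH = 3.75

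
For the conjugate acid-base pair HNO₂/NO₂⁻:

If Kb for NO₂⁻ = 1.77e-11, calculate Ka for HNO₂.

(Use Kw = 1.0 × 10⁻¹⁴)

For a conjugate pair Ka × Kb = Kw, so Ka = Kw/Kb = 1.0 × 10⁻¹⁴ / 1.77e-11 = 5.65e-04.

K_a = 5.65e-04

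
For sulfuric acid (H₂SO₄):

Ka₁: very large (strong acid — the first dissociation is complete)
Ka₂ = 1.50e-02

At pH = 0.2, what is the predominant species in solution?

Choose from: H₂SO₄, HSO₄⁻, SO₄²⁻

The first dissociation is complete, so H₂SO₄ itself is never the predominant species in water; pKa₂ = -log(1.50e-02) = 1.82. For a polyprotic acid the predominant species crosses at each pKa: below pKa_n the protonated form dominates, above it the deprotonated form does. At pH = 0.2, the predominant species is HSO₄⁻.

HSO₄⁻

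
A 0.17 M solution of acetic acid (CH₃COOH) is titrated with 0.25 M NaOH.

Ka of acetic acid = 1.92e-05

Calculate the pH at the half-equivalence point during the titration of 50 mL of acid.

At half-equivalence [HA] = [A⁻], so Henderson-Hasselbalch gives pH = pKa = -log(1.92e-05) = 4.72.

pH = pKa = 4.72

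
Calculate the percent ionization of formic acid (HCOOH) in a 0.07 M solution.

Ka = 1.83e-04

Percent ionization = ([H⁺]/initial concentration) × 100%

Using Ka equilibrium: x² + Ka×x - Ka×C = 0. Solving: [H⁺] = 3.4888e-03. Percent = (3.4888e-03/0.07) × 100

Percent ionization = 4.98%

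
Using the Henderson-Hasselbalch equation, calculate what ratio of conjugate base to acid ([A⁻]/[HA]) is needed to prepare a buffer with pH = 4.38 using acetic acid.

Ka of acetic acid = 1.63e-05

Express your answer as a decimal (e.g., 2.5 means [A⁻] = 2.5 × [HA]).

pKa = -log(1.63e-05) = 4.7878. pH = pKa + log([A⁻]/[HA]), so log([A⁻]/[HA]) = pH − pKa = 4.38 − 4.7878 = -0.4078. [A⁻]/[HA] = 10^(-0.4078) = 0.391

[A⁻]/[HA] = 0.391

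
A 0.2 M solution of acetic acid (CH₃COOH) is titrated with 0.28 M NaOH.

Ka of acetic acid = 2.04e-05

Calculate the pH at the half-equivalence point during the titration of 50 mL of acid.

At half-equivalence [HA] = [A⁻], so Henderson-Hasselbalch gives pH = pKa = -log(2.04e-05) = 4.69.

pH = pKa = 4.69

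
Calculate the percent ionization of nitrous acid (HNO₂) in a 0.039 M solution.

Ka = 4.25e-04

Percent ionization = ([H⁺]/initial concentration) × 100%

Using Ka equilibrium: x² + Ka×x - Ka×C = 0. Solving: [H⁺] = 3.8643e-03. Percent = (3.8643e-03/0.039) × 100

Percent ionization = 9.91%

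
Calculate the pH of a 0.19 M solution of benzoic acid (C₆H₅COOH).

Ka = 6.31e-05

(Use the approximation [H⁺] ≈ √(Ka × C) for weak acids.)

[H⁺] = √(Ka × C) = √(6.31e-05 × 0.19) = 3.4625e-03. pH = -log(3.4625e-03)

pH = 2.46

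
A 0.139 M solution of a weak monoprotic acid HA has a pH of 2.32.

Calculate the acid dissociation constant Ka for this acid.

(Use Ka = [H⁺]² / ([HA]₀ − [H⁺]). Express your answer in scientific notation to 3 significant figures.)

[H⁺] = 10^(−pH) = 10^(−2.32) = 4.786e-03 M. For HA ⇌ H⁺ + A⁻, Ka = [H⁺][A⁻]/[HA] = [H⁺]² / ([HA]₀ − [H⁺]) = (4.786e-03)² / (0.139 − 4.786e-03) = 1.71e-04.

K_a = 1.71e-04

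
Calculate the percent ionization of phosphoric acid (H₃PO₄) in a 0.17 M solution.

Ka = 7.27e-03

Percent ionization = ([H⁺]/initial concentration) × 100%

Using Ka equilibrium: x² + Ka×x - Ka×C = 0. Solving: [H⁺] = 3.1708e-02. Percent = (3.1708e-02/0.17) × 100

Percent ionization = 18.7%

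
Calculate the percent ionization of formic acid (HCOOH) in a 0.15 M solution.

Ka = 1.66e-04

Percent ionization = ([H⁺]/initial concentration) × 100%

Using Ka equilibrium: x² + Ka×x - Ka×C = 0. Solving: [H⁺] = 4.9077e-03. Percent = (4.9077e-03/0.15) × 100

Percent ionization = 3.27%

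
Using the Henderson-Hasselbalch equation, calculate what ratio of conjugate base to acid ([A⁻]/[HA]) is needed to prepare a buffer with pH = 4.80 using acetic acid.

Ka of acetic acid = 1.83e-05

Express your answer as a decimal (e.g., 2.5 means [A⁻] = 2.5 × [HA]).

pKa = -log(1.83e-05) = 4.7375. pH = pKa + log([A⁻]/[HA]), so log([A⁻]/[HA]) = pH − pKa = 4.80 − 4.7375 = 0.0625. [A⁻]/[HA] = 10^(0.0625) = 1.15

[A⁻]/[HA] = 1.15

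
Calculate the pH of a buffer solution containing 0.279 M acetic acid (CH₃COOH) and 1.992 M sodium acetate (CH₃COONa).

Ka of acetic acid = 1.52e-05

pKa = -log(1.52e-05) = 4.82. pH = pKa + log([A⁻]/[HA]) = 4.82 + log(1.992/0.279)

pH = 5.67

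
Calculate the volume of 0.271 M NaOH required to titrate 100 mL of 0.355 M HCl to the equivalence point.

At equivalence: moles acid = moles base. moles HCl = 0.355 × 100/1000 = 0.0355 mol. V_base = moles / 0.271 × 1000 = 131.0 mL.

V_{base} = 131.0 mL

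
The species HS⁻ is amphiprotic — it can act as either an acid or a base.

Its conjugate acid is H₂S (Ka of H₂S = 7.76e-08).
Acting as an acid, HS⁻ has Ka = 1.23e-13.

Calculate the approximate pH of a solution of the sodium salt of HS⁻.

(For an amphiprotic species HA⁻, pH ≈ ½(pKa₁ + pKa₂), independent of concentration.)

pKa₁ = -log(7.76e-08) = 7.11; pKa₂ = -log(1.23e-13) = 12.91. For an amphiprotic species, pH ≈ ½(pKa₁ + pKa₂) = ½(7.11 + 12.91) = 10.01.

pH = 10.01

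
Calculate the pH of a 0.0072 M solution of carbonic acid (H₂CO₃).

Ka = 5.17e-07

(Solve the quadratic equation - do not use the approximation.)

x² + Ka×x - Ka×C = 0. Using quadratic formula: [H⁺] = 6.0754e-05

pH = 4.22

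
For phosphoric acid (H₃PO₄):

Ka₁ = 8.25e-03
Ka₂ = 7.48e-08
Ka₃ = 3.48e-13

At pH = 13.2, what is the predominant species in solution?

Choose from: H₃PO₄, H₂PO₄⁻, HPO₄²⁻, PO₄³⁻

pKa₁ = 2.08, pKa₂ = 7.13, pKa₃ = 12.46. For a polyprotic acid the predominant species crosses at each pKa: below pKa_n the protonated form dominates, above it the deprotonated form does. At pH = 13.2, the predominant species is PO₄³⁻.

PO₄³⁻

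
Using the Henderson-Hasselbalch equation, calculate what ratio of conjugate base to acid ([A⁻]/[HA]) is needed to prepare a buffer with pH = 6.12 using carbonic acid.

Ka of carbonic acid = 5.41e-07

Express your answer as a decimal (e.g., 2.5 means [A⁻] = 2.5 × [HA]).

pKa = -log(5.41e-07) = 6.2668. pH = pKa + log([A⁻]/[HA]), so log([A⁻]/[HA]) = pH − pKa = 6.12 − 6.2668 = -0.1468. [A⁻]/[HA] = 10^(-0.1468) = 0.713

[A⁻]/[HA] = 0.713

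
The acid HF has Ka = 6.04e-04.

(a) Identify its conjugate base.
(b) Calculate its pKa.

(a) The conjugate base is formed by removing one H⁺ from HF, giving F⁻. (b) pKa = -log(Ka) = -log(6.04e-04) = 3.22.

Conjugate base: F⁻; pK_a = 3.22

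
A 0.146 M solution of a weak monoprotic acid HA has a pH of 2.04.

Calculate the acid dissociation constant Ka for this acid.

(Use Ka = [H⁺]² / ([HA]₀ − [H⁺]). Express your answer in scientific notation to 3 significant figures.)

[H⁺] = 10^(−pH) = 10^(−2.04) = 9.120e-03 M. For HA ⇌ H⁺ + A⁻, Ka = [H⁺][A⁻]/[HA] = [H⁺]² / ([HA]₀ − [H⁺]) = (9.120e-03)² / (0.146 − 9.120e-03) = 6.08e-04.

K_a = 6.08e-04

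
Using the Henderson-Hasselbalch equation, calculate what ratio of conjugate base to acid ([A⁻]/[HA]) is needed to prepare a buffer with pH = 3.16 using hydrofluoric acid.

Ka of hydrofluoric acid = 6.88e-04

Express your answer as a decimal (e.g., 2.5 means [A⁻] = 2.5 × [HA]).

pKa = -log(6.88e-04) = 3.1624. pH = pKa + log([A⁻]/[HA]), so log([A⁻]/[HA]) = pH − pKa = 3.16 − 3.1624 = -0.0024. [A⁻]/[HA] = 10^(-0.0024) = 0.994

[A⁻]/[HA] = 0.994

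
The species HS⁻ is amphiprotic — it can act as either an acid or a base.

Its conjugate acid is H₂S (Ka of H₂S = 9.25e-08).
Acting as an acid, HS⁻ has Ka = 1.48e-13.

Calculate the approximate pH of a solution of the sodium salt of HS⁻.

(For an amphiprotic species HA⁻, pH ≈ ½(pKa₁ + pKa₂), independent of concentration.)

pKa₁ = -log(9.25e-08) = 7.03; pKa₂ = -log(1.48e-13) = 12.83. For an amphiprotic species, pH ≈ ½(pKa₁ + pKa₂) = ½(7.03 + 12.83) = 9.93.

pH = 9.93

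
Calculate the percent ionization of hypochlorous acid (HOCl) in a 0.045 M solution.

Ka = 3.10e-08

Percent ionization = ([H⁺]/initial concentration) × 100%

Using Ka equilibrium: x² + Ka×x - Ka×C = 0. Solving: [H⁺] = 3.7334e-05. Percent = (3.7334e-05/0.045) × 100

Percent ionization = 0.083%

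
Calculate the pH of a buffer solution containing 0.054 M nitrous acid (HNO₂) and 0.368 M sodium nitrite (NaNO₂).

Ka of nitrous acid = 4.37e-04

pKa = -log(4.37e-04) = 3.36. pH = pKa + log([A⁻]/[HA]) = 3.36 + log(0.368/0.054)

pH = 4.19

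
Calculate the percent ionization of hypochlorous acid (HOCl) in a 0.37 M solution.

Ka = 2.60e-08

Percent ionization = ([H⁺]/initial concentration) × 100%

Using Ka equilibrium: x² + Ka×x - Ka×C = 0. Solving: [H⁺] = 9.8069e-05. Percent = (9.8069e-05/0.37) × 100

Percent ionization = 0.0265%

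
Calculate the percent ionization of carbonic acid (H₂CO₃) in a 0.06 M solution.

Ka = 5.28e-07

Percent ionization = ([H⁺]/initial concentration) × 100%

Using Ka equilibrium: x² + Ka×x - Ka×C = 0. Solving: [H⁺] = 1.7772e-04. Percent = (1.7772e-04/0.06) × 100

Percent ionization = 0.296%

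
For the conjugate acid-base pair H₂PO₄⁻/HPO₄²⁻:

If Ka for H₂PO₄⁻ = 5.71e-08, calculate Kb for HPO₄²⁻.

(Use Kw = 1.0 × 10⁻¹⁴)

For a conjugate pair Ka × Kb = Kw, so Kb = Kw/Ka = 1.0 × 10⁻¹⁴ / 5.71e-08 = 1.75e-07.

K_b = 1.75e-07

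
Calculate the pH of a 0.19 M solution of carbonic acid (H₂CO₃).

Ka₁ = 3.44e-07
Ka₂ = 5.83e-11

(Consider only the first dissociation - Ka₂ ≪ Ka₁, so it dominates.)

First dissociation dominates. From Ka₁ = [H⁺][HA⁻]/[H₂A], x² + Ka₁·x − Ka₁·C = 0 with C = 0.19 M and Ka₁ = 3.44e-07. Solving: [H⁺] = (−Ka₁ + √(Ka₁² + 4·Ka₁·C)) / 2 = 2.5548e-04 M. pH = -log(2.5548e-04) = 3.59.

pH = 3.59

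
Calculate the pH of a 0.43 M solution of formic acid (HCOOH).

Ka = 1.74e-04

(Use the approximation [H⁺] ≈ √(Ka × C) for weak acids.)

[H⁺] = √(Ka × C) = √(1.74e-04 × 0.43) = 8.6499e-03. pH = -log(8.6499e-03)

pH = 2.06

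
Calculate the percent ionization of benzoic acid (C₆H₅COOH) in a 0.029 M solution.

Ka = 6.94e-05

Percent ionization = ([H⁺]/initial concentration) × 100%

Using Ka equilibrium: x² + Ka×x - Ka×C = 0. Solving: [H⁺] = 1.3844e-03. Percent = (1.3844e-03/0.029) × 100

Percent ionization = 4.77%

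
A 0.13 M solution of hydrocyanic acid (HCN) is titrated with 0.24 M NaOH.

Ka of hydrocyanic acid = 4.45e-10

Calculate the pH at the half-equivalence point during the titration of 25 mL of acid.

At half-equivalence [HA] = [A⁻], so Henderson-Hasselbalch gives pH = pKa = -log(4.45e-10) = 9.35.

pH = pKa = 9.35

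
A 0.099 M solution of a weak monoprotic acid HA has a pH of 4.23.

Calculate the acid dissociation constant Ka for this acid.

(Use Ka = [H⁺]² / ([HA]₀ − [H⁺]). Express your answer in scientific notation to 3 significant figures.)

[H⁺] = 10^(−pH) = 10^(−4.23) = 5.888e-05 M. For HA ⇌ H⁺ + A⁻, Ka = [H⁺][A⁻]/[HA] = [H⁺]² / ([HA]₀ − [H⁺]) = (5.888e-05)² / (0.099 − 5.888e-05) = 3.50e-08.

K_a = 3.50e-08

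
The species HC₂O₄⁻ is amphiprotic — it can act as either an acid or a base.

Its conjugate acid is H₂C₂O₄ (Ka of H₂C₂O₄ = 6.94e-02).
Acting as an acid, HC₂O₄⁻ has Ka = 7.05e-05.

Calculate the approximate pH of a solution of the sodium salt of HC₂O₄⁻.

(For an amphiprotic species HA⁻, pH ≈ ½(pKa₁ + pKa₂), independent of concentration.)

pKa₁ = -log(6.94e-02) = 1.16; pKa₂ = -log(7.05e-05) = 4.15. For an amphiprotic species, pH ≈ ½(pKa₁ + pKa₂) = ½(1.16 + 4.15) = 2.66.

pH = 2.66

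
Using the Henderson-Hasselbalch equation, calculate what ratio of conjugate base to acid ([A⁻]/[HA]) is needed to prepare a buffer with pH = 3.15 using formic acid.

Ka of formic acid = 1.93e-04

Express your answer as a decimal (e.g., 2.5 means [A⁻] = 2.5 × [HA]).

pKa = -log(1.93e-04) = 3.7144. pH = pKa + log([A⁻]/[HA]), so log([A⁻]/[HA]) = pH − pKa = 3.15 − 3.7144 = -0.5644. [A⁻]/[HA] = 10^(-0.5644) = 0.273

[A⁻]/[HA] = 0.273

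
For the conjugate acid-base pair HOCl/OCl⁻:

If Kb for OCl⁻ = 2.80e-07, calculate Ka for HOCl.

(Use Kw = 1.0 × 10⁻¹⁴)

For a conjugate pair Ka × Kb = Kw, so Ka = Kw/Kb = 1.0 × 10⁻¹⁴ / 2.80e-07 = 3.57e-08.

K_a = 3.57e-08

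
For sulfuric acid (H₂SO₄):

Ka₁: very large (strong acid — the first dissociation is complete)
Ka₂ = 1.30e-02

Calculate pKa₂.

pKa₂ = -log(Ka₂) = -log(1.30e-02) = 1.89.

pK_{a2} = 1.89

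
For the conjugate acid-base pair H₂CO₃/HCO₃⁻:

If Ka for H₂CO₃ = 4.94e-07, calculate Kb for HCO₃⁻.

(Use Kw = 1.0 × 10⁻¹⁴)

For a conjugate pair Ka × Kb = Kw, so Kb = Kw/Ka = 1.0 × 10⁻¹⁴ / 4.94e-07 = 2.02e-08.

K_b = 2.02e-08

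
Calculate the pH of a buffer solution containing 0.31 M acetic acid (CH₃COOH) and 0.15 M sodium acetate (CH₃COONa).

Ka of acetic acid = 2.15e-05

pKa = -log(2.15e-05) = 4.67. pH = pKa + log([A⁻]/[HA]) = 4.67 + log(0.15/0.31)

pH = 4.35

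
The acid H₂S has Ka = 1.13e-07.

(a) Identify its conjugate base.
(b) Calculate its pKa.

(a) The conjugate base is formed by removing one H⁺ from H₂S, giving HS⁻. (b) pKa = -log(Ka) = -log(1.13e-07) = 6.95.

Conjugate base: HS⁻; pK_a = 6.95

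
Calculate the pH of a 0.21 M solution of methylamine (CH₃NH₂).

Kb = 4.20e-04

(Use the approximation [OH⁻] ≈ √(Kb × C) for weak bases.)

[OH⁻] = √(Kb × C) = √(4.20e-04 × 0.21) = 9.3915e-03. pOH = 2.03, pH = 14 - pOH

pH = 11.97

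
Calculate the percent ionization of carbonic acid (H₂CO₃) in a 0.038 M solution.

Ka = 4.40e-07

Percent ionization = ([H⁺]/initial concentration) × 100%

Using Ka equilibrium: x² + Ka×x - Ka×C = 0. Solving: [H⁺] = 1.2909e-04. Percent = (1.2909e-04/0.038) × 100

Percent ionization = 0.34%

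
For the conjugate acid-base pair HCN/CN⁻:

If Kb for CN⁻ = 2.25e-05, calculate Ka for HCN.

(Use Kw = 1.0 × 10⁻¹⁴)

For a conjugate pair Ka × Kb = Kw, so Ka = Kw/Kb = 1.0 × 10⁻¹⁴ / 2.25e-05 = 4.44e-10.

K_a = 4.44e-10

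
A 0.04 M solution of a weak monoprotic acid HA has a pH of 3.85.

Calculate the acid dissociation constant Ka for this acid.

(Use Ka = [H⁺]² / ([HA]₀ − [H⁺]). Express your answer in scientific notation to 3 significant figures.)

[H⁺] = 10^(−pH) = 10^(−3.85) = 1.413e-04 M. For HA ⇌ H⁺ + A⁻, Ka = [H⁺][A⁻]/[HA] = [H⁺]² / ([HA]₀ − [H⁺]) = (1.413e-04)² / (0.04 − 1.413e-04) = 5.01e-07.

K_a = 5.01e-07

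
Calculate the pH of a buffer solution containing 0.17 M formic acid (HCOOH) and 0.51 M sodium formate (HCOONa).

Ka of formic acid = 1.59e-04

pKa = -log(1.59e-04) = 3.80. pH = pKa + log([A⁻]/[HA]) = 3.80 + log(0.51/0.17)

pH = 4.28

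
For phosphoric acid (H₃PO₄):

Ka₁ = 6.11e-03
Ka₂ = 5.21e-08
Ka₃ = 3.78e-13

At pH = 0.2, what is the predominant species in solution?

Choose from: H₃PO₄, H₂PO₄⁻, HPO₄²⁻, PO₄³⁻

pKa₁ = 2.21, pKa₂ = 7.28, pKa₃ = 12.42. For a polyprotic acid the predominant species crosses at each pKa: below pKa_n the protonated form dominates, above it the deprotonated form does. At pH = 0.2, the predominant species is H₃PO₄.

H₃PO₄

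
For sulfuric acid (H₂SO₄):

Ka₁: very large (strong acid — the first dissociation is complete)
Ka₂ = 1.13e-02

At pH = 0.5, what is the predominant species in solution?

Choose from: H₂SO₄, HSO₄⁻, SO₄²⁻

The first dissociation is complete, so H₂SO₄ itself is never the predominant species in water; pKa₂ = -log(1.13e-02) = 1.95. For a polyprotic acid the predominant species crosses at each pKa: below pKa_n the protonated form dominates, above it the deprotonated form does. At pH = 0.5, the predominant species is HSO₄⁻.

HSO₄⁻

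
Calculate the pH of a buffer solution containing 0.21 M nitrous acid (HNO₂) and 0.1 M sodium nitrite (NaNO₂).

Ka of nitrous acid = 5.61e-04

pKa = -log(5.61e-04) = 3.25. pH = pKa + log([A⁻]/[HA]) = 3.25 + log(0.1/0.21)

pH = 2.93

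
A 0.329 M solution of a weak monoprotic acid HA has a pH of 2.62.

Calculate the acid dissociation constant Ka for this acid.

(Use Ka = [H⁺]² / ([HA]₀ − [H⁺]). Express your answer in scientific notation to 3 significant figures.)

[H⁺] = 10^(−pH) = 10^(−2.62) = 2.399e-03 M. For HA ⇌ H⁺ + A⁻, Ka = [H⁺][A⁻]/[HA] = [H⁺]² / ([HA]₀ − [H⁺]) = (2.399e-03)² / (0.329 − 2.399e-03) = 1.76e-05.

K_a = 1.76e-05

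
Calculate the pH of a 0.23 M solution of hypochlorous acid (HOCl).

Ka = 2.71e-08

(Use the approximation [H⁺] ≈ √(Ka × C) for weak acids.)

[H⁺] = √(Ka × C) = √(2.71e-08 × 0.23) = 7.8949e-05. pH = -log(7.8949e-05)

pH = 4.10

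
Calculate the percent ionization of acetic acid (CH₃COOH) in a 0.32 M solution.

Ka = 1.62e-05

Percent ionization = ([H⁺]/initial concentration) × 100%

Using Ka equilibrium: x² + Ka×x - Ka×C = 0. Solving: [H⁺] = 2.2688e-03. Percent = (2.2688e-03/0.32) × 100

Percent ionization = 0.709%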